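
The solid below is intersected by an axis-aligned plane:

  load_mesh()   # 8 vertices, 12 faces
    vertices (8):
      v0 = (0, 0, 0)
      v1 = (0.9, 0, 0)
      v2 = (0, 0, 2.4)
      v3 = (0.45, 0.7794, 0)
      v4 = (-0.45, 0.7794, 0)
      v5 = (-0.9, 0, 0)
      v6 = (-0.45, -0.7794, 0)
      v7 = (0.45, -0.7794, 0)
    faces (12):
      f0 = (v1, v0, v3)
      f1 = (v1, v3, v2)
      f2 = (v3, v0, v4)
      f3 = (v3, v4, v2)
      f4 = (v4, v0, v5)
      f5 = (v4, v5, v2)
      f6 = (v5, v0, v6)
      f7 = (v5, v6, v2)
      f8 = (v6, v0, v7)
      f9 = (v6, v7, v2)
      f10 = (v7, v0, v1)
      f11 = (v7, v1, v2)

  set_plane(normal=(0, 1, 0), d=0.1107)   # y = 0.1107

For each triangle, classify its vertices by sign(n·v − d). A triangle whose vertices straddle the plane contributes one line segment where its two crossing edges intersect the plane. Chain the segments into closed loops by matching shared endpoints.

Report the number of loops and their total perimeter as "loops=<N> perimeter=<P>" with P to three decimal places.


loops=1 perimeter=6.198

Straddling triangles (6 of 12):
  (v1,v0,v3) [--+] → (0.0639145, 0.1107, 0)–(0.836085, 0.1107, 0)  len=0.7722
  (v1,v3,v2) [-+-] → (0.836085, 0.1107, 0)–(0.0639145, 0.1107, 2.05912)  len=2.1991
  (v3,v0,v4) [+-+] → (0.0639145, 0.1107, 0)–(-0.0639145, 0.1107, 0)  len=0.1278
  (v3,v4,v2) [++-] → (-0.0639145, 0.1107, 2.05912)–(0.0639145, 0.1107, 2.05912)  len=0.1278
  (v4,v0,v5) [+--] → (-0.0639145, 0.1107, 0)–(-0.836085, 0.1107, 0)  len=0.7722
  (v4,v5,v2) [+--] → (-0.836085, 0.1107, 0)–(-0.0639145, 0.1107, 2.05912)  len=2.1991

Chained into 1 loop(s):
  loop 1: 6 segments, perimeter = 6.1983
Total perimeter = 6.198


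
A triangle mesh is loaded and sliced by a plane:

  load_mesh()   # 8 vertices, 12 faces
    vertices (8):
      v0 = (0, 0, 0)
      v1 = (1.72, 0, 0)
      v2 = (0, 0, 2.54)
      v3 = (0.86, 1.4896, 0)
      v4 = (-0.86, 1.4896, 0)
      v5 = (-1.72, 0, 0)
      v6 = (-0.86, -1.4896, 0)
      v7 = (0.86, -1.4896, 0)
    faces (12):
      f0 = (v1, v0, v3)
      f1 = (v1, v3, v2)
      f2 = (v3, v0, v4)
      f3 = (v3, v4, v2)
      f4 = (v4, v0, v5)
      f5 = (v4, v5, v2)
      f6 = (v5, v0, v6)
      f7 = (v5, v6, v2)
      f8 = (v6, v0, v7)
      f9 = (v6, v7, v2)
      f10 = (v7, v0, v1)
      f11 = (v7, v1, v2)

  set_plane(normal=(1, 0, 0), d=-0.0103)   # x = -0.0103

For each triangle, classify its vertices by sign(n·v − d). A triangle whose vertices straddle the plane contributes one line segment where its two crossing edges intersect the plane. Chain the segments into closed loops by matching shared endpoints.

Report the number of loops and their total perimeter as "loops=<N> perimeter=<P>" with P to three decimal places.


loops=1 perimeter=8.845

Straddling triangles (8 of 12):
  (v3,v0,v4) [++-] → (-0.0103, 0.0178406, 0)–(-0.0103, 1.4896, 0)  len=1.4718
  (v3,v4,v2) [+-+] → (-0.0103, 1.4896, 0)–(-0.0103, 0.0178406, 2.50958)  len=2.9093
  (v4,v0,v5) [-+-] → (-0.0103, 0.0178406, 0)–(-0.0103, 0, 0)  len=0.0178
  (v4,v5,v2) [--+] → (-0.0103, 0, 2.52479)–(-0.0103, 0.0178406, 2.50958)  len=0.0234
  (v5,v0,v6) [-+-] → (-0.0103, 0, 0)–(-0.0103, -0.0178406, 0)  len=0.0178
  (v5,v6,v2) [--+] → (-0.0103, -0.0178406, 2.50958)–(-0.0103, 0, 2.52479)  len=0.0234
  (v6,v0,v7) [-++] → (-0.0103, -0.0178406, 0)–(-0.0103, -1.4896, 0)  len=1.4718
  (v6,v7,v2) [-++] → (-0.0103, -1.4896, 0)–(-0.0103, -0.0178406, 2.50958)  len=2.9093

Chained into 1 loop(s):
  loop 1: 8 segments, perimeter = 8.8447
Total perimeter = 8.845


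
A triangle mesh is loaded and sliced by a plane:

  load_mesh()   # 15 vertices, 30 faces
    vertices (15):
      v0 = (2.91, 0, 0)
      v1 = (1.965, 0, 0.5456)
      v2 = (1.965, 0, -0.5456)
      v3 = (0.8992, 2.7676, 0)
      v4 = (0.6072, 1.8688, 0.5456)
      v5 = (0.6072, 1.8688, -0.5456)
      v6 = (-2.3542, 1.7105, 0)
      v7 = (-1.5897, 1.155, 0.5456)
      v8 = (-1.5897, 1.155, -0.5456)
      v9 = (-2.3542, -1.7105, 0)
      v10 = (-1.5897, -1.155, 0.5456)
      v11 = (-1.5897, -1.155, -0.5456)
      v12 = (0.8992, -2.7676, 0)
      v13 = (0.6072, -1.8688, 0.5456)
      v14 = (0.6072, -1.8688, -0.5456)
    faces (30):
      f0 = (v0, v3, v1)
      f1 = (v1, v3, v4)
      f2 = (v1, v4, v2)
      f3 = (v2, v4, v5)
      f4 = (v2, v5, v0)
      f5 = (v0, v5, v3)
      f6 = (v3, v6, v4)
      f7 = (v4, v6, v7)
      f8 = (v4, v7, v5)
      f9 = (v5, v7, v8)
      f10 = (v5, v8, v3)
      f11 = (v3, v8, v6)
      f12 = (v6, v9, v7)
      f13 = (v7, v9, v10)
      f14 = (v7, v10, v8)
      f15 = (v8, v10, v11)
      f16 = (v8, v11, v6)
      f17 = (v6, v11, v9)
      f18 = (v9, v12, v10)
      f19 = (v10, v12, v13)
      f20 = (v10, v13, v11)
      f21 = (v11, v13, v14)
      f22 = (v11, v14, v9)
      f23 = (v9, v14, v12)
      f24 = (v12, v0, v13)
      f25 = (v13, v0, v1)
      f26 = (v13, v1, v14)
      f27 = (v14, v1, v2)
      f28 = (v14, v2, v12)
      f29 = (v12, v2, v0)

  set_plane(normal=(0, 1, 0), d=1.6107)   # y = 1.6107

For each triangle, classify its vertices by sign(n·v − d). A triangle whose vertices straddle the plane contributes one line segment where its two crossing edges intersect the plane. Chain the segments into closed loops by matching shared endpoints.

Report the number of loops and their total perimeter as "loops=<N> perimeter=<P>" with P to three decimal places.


Straddling triangles (14 of 30):
  (v0,v3,v1) [-+-] → (1.73975, 1.6107, 0)–(1.34472, 1.6107, 0.228069)  len=0.4561
  (v1,v3,v4) [-++] → (1.34472, 1.6107, 0.228069)–(0.794726, 1.6107, 0.5456)  len=0.6351
  (v1,v4,v2) [-+-] → (0.794726, 1.6107, 0.5456)–(0.794726, 1.6107, 0.394894)  len=0.1507
  (v2,v4,v5) [-++] → (0.794726, 1.6107, 0.394894)–(0.794726, 1.6107, -0.5456)  len=0.9405
  (v2,v5,v0) [-+-] → (0.794726, 1.6107, -0.5456)–(0.92524, 1.6107, -0.470247)  len=0.1507
  (v0,v5,v3) [-++] → (0.92524, 1.6107, -0.470247)–(1.73975, 1.6107, 0)  len=0.9405
  (v4,v6,v7) [++-] → (-2.21685, 1.6107, 0.0980214)–(-0.187168, 1.6107, 0.5456)  len=2.0784
  (v4,v7,v5) [+-+] → (-0.187168, 1.6107, 0.5456)–(-0.187168, 1.6107, -0.151037)  len=0.6966
  (v5,v7,v8) [+--] → (-0.187168, 1.6107, -0.151037)–(-0.187168, 1.6107, -0.5456)  len=0.3946
  (v5,v8,v3) [+-+] → (-0.187168, 1.6107, -0.5456)–(-0.886369, 1.6107, -0.39142)  len=0.7160
  (v3,v8,v6) [+-+] → (-0.886369, 1.6107, -0.39142)–(-2.21685, 1.6107, -0.0980214)  len=1.3624
  (v6,v9,v7) [+--] → (-2.3542, 1.6107, 0)–(-2.21685, 1.6107, 0.0980214)  len=0.1687
  (v8,v11,v6) [--+] → (-2.32757, 1.6107, -0.0190022)–(-2.21685, 1.6107, -0.0980214)  len=0.1360
  (v6,v11,v9) [+--] → (-2.32757, 1.6107, -0.0190022)–(-2.3542, 1.6107, 0)  len=0.0327

Chained into 2 loop(s):
  loop 1: 6 segments, perimeter = 3.2736
  loop 2: 8 segments, perimeter = 5.5856
Total perimeter = 8.859

loops=2 perimeter=8.859


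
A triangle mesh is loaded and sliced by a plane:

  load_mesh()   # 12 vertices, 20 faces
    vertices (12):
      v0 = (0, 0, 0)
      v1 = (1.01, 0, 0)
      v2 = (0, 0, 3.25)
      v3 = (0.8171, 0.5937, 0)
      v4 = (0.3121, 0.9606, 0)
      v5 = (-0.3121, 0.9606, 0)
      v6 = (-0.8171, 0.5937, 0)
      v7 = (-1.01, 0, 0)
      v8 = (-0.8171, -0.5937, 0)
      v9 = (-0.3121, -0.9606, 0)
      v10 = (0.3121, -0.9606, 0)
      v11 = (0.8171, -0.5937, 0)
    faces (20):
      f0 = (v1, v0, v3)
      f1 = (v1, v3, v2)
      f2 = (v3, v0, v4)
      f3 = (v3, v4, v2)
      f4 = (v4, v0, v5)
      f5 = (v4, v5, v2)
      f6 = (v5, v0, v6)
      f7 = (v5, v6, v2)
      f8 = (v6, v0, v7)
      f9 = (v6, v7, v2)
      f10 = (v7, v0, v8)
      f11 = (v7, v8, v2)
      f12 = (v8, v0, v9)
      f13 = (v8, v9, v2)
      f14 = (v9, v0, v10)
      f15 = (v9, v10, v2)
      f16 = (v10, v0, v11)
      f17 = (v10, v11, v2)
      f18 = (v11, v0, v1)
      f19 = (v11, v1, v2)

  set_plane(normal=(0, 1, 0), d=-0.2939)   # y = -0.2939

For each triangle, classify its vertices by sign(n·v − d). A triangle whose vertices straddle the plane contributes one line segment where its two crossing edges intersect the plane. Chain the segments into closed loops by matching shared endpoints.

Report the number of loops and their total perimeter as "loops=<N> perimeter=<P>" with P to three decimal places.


Straddling triangles (10 of 20):
  (v7,v0,v8) [++-] → (-0.40449, -0.2939, 0)–(-0.914508, -0.2939, 0)  len=0.5100
  (v7,v8,v2) [+-+] → (-0.914508, -0.2939, 0)–(-0.40449, -0.2939, 1.64115)  len=1.7186
  (v8,v0,v9) [-+-] → (-0.40449, -0.2939, 0)–(-0.0954884, -0.2939, 0)  len=0.3090
  (v8,v9,v2) [--+] → (-0.0954884, -0.2939, 2.25565)–(-0.40449, -0.2939, 1.64115)  len=0.6878
  (v9,v0,v10) [-+-] → (-0.0954884, -0.2939, 0)–(0.0954884, -0.2939, 0)  len=0.1910
  (v9,v10,v2) [--+] → (0.0954884, -0.2939, 2.25565)–(-0.0954884, -0.2939, 2.25565)  len=0.1910
  (v10,v0,v11) [-+-] → (0.0954884, -0.2939, 0)–(0.40449, -0.2939, 0)  len=0.3090
  (v10,v11,v2) [--+] → (0.40449, -0.2939, 1.64115)–(0.0954884, -0.2939, 2.25565)  len=0.6878
  (v11,v0,v1) [-++] → (0.40449, -0.2939, 0)–(0.914508, -0.2939, 0)  len=0.5100
  (v11,v1,v2) [-++] → (0.914508, -0.2939, 0)–(0.40449, -0.2939, 1.64115)  len=1.7186

Chained into 1 loop(s):
  loop 1: 10 segments, perimeter = 6.8328
Total perimeter = 6.833

loops=1 perimeter=6.833


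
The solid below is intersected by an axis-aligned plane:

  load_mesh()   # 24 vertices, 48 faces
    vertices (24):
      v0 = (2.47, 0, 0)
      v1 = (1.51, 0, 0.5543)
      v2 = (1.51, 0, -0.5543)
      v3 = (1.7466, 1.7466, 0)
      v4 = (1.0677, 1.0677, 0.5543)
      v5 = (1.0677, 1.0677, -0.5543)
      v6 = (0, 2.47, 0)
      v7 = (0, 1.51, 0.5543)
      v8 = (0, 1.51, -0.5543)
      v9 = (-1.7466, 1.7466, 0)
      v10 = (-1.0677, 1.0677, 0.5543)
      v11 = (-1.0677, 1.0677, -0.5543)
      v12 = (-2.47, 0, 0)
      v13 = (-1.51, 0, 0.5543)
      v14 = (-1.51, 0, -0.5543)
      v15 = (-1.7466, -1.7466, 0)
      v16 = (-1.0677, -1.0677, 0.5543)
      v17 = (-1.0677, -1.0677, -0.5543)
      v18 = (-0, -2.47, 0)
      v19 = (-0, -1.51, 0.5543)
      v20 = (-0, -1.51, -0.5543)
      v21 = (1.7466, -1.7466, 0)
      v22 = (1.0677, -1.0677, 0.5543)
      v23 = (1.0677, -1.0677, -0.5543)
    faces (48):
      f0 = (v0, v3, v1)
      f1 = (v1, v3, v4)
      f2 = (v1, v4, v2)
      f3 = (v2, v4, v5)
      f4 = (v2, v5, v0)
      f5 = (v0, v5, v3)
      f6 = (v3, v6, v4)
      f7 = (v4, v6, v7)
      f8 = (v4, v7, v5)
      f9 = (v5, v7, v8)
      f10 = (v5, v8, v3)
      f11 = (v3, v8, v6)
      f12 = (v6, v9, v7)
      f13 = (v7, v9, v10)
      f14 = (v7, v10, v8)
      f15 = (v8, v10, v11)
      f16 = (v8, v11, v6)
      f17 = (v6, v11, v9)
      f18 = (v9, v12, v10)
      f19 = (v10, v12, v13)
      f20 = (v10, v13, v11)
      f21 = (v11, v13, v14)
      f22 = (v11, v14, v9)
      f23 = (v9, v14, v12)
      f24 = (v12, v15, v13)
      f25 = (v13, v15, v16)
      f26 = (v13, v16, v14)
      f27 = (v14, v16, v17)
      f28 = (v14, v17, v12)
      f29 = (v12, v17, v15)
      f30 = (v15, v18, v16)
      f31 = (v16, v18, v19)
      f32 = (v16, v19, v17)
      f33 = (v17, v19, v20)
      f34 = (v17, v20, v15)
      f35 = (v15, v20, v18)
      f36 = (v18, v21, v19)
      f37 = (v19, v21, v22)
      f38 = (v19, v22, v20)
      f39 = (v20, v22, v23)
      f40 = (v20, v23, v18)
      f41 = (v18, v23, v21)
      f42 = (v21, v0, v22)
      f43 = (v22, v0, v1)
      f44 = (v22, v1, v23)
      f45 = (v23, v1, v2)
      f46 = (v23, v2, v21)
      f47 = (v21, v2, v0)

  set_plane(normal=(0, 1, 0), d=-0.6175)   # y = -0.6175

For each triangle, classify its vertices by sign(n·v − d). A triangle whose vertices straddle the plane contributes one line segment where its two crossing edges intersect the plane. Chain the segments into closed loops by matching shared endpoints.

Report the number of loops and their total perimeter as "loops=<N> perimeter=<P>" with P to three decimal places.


loops=2 perimeter=6.652

Straddling triangles (12 of 48):
  (v12,v15,v13) [+-+] → (-2.21425, -0.6175, 0)–(-1.59365, -0.6175, 0.358331)  len=0.7166
  (v13,v15,v16) [+--] → (-1.59365, -0.6175, 0.358331)–(-1.2542, -0.6175, 0.5543)  len=0.3920
  (v13,v16,v14) [+-+] → (-1.2542, -0.6175, 0.5543)–(-1.2542, -0.6175, 0.0868544)  len=0.4674
  (v14,v16,v17) [+--] → (-1.2542, -0.6175, 0.0868544)–(-1.2542, -0.6175, -0.5543)  len=0.6412
  (v14,v17,v12) [+-+] → (-1.2542, -0.6175, -0.5543)–(-1.65899, -0.6175, -0.320577)  len=0.4674
  (v12,v17,v15) [+--] → (-1.65899, -0.6175, -0.320577)–(-2.21425, -0.6175, 0)  len=0.6412
  (v21,v0,v22) [-+-] → (2.21425, -0.6175, 0)–(1.65899, -0.6175, 0.320577)  len=0.6412
  (v22,v0,v1) [-++] → (1.65899, -0.6175, 0.320577)–(1.2542, -0.6175, 0.5543)  len=0.4674
  (v22,v1,v23) [-+-] → (1.2542, -0.6175, 0.5543)–(1.2542, -0.6175, -0.0868544)  len=0.6412
  (v23,v1,v2) [-++] → (1.2542, -0.6175, -0.0868544)–(1.2542, -0.6175, -0.5543)  len=0.4674
  (v23,v2,v21) [-+-] → (1.2542, -0.6175, -0.5543)–(1.59365, -0.6175, -0.358331)  len=0.3920
  (v21,v2,v0) [-++] → (1.59365, -0.6175, -0.358331)–(2.21425, -0.6175, 0)  len=0.7166

Chained into 2 loop(s):
  loop 1: 6 segments, perimeter = 3.3258
  loop 2: 6 segments, perimeter = 3.3258
Total perimeter = 6.652


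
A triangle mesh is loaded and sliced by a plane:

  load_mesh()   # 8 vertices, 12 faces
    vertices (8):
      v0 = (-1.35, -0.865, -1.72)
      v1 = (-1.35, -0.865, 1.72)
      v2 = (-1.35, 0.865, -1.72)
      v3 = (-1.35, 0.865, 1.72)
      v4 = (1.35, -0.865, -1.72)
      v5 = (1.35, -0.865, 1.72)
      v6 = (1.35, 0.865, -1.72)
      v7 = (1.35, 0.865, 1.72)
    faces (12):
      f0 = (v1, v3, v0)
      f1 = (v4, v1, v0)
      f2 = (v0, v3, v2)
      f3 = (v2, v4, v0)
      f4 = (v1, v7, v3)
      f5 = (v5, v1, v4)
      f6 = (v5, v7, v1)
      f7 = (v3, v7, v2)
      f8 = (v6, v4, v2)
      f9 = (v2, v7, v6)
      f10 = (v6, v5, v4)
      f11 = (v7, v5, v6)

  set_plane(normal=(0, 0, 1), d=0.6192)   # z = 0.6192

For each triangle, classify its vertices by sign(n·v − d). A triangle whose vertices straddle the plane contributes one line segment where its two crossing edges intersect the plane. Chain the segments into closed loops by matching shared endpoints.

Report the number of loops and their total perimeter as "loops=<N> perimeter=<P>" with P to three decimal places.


loops=1 perimeter=8.860

Straddling triangles (8 of 12):
  (v1,v3,v0) [++-] → (-1.35, 0.3114, 0.6192)–(-1.35, -0.865, 0.6192)  len=1.1764
  (v4,v1,v0) [-+-] → (-0.486, -0.865, 0.6192)–(-1.35, -0.865, 0.6192)  len=0.8640
  (v0,v3,v2) [-+-] → (-1.35, 0.3114, 0.6192)–(-1.35, 0.865, 0.6192)  len=0.5536
  (v5,v1,v4) [++-] → (-0.486, -0.865, 0.6192)–(1.35, -0.865, 0.6192)  len=1.8360
  (v3,v7,v2) [++-] → (0.486, 0.865, 0.6192)–(-1.35, 0.865, 0.6192)  len=1.8360
  (v2,v7,v6) [-+-] → (0.486, 0.865, 0.6192)–(1.35, 0.865, 0.6192)  len=0.8640
  (v6,v5,v4) [-+-] → (1.35, -0.3114, 0.6192)–(1.35, -0.865, 0.6192)  len=0.5536
  (v7,v5,v6) [++-] → (1.35, -0.3114, 0.6192)–(1.35, 0.865, 0.6192)  len=1.1764

Chained into 1 loop(s):
  loop 1: 8 segments, perimeter = 8.8600
Total perimeter = 8.860


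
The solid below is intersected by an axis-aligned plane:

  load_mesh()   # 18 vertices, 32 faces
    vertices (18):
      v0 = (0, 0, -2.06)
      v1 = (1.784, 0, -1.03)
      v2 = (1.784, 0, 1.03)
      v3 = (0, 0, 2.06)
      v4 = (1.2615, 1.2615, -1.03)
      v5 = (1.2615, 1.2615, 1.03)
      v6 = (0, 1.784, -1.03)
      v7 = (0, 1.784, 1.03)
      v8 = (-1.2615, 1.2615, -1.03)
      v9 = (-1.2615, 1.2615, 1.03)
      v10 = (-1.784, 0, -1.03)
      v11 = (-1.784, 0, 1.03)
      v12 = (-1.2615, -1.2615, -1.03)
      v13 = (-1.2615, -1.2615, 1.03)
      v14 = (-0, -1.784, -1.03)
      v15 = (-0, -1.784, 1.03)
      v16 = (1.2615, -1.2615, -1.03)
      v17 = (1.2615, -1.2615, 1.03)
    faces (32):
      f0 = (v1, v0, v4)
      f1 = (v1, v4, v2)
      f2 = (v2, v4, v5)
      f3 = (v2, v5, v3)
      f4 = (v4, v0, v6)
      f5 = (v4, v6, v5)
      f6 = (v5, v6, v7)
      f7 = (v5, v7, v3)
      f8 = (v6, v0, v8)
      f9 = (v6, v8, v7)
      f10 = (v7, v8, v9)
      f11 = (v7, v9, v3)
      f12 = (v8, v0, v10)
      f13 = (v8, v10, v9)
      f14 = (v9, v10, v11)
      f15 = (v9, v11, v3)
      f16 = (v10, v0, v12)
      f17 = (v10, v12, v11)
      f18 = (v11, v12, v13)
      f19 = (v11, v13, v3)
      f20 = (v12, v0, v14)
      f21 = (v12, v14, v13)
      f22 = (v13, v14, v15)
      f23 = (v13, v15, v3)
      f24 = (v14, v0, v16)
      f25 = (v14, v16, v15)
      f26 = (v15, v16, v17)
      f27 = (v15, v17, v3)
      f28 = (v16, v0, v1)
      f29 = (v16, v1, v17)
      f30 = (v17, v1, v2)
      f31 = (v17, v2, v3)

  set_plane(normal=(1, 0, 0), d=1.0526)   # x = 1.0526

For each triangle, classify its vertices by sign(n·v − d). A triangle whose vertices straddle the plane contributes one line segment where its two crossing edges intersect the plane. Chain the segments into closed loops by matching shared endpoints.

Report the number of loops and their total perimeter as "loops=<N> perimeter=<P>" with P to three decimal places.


loops=1 perimeter=9.814

Straddling triangles (12 of 32):
  (v1,v0,v4) [+-+] → (1.0526, 0, -1.45228)–(1.0526, 1.0526, -1.20056)  len=1.0823
  (v2,v5,v3) [++-] → (1.0526, 1.0526, 1.20056)–(1.0526, 0, 1.45228)  len=1.0823
  (v4,v0,v6) [+--] → (1.0526, 1.0526, -1.20056)–(1.0526, 1.34802, -1.03)  len=0.3411
  (v4,v6,v5) [+-+] → (1.0526, 1.34802, -1.03)–(1.0526, 1.34802, 0.688871)  len=1.7189
  (v5,v6,v7) [+--] → (1.0526, 1.34802, 0.688871)–(1.0526, 1.34802, 1.03)  len=0.3411
  (v5,v7,v3) [+--] → (1.0526, 1.34802, 1.03)–(1.0526, 1.0526, 1.20056)  len=0.3411
  (v14,v0,v16) [--+] → (1.0526, -1.0526, -1.20056)–(1.0526, -1.34802, -1.03)  len=0.3411
  (v14,v16,v15) [-+-] → (1.0526, -1.34802, -1.03)–(1.0526, -1.34802, -0.688871)  len=0.3411
  (v15,v16,v17) [-++] → (1.0526, -1.34802, -0.688871)–(1.0526, -1.34802, 1.03)  len=1.7189
  (v15,v17,v3) [-+-] → (1.0526, -1.34802, 1.03)–(1.0526, -1.0526, 1.20056)  len=0.3411
  (v16,v0,v1) [+-+] → (1.0526, -1.0526, -1.20056)–(1.0526, 0, -1.45228)  len=1.0823
  (v17,v2,v3) [++-] → (1.0526, 0, 1.45228)–(1.0526, -1.0526, 1.20056)  len=1.0823

Chained into 1 loop(s):
  loop 1: 12 segments, perimeter = 9.8136
Total perimeter = 9.814


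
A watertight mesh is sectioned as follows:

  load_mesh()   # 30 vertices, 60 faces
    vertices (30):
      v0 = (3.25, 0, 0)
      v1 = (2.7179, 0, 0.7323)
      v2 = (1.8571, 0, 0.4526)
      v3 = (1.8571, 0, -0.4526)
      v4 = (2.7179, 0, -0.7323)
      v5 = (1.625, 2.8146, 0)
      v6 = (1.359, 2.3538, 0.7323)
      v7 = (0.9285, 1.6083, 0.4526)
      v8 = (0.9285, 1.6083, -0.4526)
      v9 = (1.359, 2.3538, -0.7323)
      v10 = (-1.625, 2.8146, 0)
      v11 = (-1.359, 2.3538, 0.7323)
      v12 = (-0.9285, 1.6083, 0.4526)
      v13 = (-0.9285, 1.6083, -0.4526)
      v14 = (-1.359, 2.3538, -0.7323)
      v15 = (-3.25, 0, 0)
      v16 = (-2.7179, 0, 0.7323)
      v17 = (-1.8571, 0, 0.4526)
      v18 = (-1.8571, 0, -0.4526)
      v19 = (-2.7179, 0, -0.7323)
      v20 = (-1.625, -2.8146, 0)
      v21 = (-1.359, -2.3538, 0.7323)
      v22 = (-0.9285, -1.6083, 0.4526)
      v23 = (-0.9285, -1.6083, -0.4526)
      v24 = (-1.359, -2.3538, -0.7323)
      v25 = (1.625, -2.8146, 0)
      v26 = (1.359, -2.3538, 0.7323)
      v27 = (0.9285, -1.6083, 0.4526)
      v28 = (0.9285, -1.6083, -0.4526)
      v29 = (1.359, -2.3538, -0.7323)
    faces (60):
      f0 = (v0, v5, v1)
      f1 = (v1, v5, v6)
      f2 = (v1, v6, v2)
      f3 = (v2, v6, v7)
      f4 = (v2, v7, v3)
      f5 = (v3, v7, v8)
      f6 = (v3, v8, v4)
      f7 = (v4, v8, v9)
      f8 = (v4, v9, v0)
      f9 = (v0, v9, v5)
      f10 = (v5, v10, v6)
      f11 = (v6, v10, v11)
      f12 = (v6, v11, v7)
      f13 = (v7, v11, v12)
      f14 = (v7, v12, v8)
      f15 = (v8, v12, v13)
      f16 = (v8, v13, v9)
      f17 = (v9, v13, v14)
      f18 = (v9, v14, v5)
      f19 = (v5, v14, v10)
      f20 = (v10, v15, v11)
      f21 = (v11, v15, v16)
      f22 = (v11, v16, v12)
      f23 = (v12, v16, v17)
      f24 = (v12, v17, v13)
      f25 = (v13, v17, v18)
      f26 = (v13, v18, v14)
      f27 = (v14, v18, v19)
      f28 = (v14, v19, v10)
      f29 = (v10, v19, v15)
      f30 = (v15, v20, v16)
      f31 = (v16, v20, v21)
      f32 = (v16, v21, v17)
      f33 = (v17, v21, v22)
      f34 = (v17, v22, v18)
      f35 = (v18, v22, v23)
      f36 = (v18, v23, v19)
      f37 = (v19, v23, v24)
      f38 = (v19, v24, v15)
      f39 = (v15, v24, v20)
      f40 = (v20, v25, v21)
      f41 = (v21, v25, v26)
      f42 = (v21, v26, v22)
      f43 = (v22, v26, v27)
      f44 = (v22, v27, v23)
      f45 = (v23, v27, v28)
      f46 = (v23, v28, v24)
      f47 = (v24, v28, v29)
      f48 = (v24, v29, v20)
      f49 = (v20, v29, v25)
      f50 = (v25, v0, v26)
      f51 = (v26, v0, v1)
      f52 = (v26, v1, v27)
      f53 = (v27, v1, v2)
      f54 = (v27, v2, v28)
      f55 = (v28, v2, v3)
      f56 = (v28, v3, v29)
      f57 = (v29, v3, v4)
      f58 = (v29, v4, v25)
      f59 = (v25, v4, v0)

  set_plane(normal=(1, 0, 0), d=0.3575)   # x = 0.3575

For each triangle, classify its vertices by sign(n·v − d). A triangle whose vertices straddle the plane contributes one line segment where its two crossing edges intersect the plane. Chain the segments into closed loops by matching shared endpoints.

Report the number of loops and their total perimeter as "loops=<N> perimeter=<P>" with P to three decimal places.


loops=2 perimeter=8.456

Straddling triangles (20 of 60):
  (v5,v10,v6) [+-+] → (0.3575, 2.8146, 0)–(0.3575, 2.50846, 0.486523)  len=0.5748
  (v6,v10,v11) [+--] → (0.3575, 2.50846, 0.486523)–(0.3575, 2.3538, 0.7323)  len=0.2904
  (v6,v11,v7) [+-+] → (0.3575, 2.3538, 0.7323)–(0.3575, 1.79439, 0.522418)  len=0.5975
  (v7,v11,v12) [+--] → (0.3575, 1.79439, 0.522418)–(0.3575, 1.6083, 0.4526)  len=0.1988
  (v7,v12,v8) [+-+] → (0.3575, 1.6083, 0.4526)–(0.3575, 1.6083, -0.174264)  len=0.6269
  (v8,v12,v13) [+--] → (0.3575, 1.6083, -0.174264)–(0.3575, 1.6083, -0.4526)  len=0.2783
  (v8,v13,v9) [+-+] → (0.3575, 1.6083, -0.4526)–(0.3575, 2.02741, -0.609843)  len=0.4476
  (v9,v13,v14) [+--] → (0.3575, 2.02741, -0.609843)–(0.3575, 2.3538, -0.7323)  len=0.3486
  (v9,v14,v5) [+-+] → (0.3575, 2.3538, -0.7323)–(0.3575, 2.61887, -0.311056)  len=0.4977
  (v5,v14,v10) [+--] → (0.3575, 2.61887, -0.311056)–(0.3575, 2.8146, 0)  len=0.3675
  (v20,v25,v21) [-+-] → (0.3575, -2.8146, 0)–(0.3575, -2.61887, 0.311056)  len=0.3675
  (v21,v25,v26) [-++] → (0.3575, -2.61887, 0.311056)–(0.3575, -2.3538, 0.7323)  len=0.4977
  (v21,v26,v22) [-+-] → (0.3575, -2.3538, 0.7323)–(0.3575, -2.02741, 0.609843)  len=0.3486
  (v22,v26,v27) [-++] → (0.3575, -2.02741, 0.609843)–(0.3575, -1.6083, 0.4526)  len=0.4476
  (v22,v27,v23) [-+-] → (0.3575, -1.6083, 0.4526)–(0.3575, -1.6083, 0.174264)  len=0.2783
  (v23,v27,v28) [-++] → (0.3575, -1.6083, 0.174264)–(0.3575, -1.6083, -0.4526)  len=0.6269
  (v23,v28,v24) [-+-] → (0.3575, -1.6083, -0.4526)–(0.3575, -1.79439, -0.522418)  len=0.1988
  (v24,v28,v29) [-++] → (0.3575, -1.79439, -0.522418)–(0.3575, -2.3538, -0.7323)  len=0.5975
  (v24,v29,v20) [-+-] → (0.3575, -2.3538, -0.7323)–(0.3575, -2.50846, -0.486523)  len=0.2904
  (v20,v29,v25) [-++] → (0.3575, -2.50846, -0.486523)–(0.3575, -2.8146, 0)  len=0.5748

Chained into 2 loop(s):
  loop 1: 10 segments, perimeter = 4.2281
  loop 2: 10 segments, perimeter = 4.2281
Total perimeter = 8.456


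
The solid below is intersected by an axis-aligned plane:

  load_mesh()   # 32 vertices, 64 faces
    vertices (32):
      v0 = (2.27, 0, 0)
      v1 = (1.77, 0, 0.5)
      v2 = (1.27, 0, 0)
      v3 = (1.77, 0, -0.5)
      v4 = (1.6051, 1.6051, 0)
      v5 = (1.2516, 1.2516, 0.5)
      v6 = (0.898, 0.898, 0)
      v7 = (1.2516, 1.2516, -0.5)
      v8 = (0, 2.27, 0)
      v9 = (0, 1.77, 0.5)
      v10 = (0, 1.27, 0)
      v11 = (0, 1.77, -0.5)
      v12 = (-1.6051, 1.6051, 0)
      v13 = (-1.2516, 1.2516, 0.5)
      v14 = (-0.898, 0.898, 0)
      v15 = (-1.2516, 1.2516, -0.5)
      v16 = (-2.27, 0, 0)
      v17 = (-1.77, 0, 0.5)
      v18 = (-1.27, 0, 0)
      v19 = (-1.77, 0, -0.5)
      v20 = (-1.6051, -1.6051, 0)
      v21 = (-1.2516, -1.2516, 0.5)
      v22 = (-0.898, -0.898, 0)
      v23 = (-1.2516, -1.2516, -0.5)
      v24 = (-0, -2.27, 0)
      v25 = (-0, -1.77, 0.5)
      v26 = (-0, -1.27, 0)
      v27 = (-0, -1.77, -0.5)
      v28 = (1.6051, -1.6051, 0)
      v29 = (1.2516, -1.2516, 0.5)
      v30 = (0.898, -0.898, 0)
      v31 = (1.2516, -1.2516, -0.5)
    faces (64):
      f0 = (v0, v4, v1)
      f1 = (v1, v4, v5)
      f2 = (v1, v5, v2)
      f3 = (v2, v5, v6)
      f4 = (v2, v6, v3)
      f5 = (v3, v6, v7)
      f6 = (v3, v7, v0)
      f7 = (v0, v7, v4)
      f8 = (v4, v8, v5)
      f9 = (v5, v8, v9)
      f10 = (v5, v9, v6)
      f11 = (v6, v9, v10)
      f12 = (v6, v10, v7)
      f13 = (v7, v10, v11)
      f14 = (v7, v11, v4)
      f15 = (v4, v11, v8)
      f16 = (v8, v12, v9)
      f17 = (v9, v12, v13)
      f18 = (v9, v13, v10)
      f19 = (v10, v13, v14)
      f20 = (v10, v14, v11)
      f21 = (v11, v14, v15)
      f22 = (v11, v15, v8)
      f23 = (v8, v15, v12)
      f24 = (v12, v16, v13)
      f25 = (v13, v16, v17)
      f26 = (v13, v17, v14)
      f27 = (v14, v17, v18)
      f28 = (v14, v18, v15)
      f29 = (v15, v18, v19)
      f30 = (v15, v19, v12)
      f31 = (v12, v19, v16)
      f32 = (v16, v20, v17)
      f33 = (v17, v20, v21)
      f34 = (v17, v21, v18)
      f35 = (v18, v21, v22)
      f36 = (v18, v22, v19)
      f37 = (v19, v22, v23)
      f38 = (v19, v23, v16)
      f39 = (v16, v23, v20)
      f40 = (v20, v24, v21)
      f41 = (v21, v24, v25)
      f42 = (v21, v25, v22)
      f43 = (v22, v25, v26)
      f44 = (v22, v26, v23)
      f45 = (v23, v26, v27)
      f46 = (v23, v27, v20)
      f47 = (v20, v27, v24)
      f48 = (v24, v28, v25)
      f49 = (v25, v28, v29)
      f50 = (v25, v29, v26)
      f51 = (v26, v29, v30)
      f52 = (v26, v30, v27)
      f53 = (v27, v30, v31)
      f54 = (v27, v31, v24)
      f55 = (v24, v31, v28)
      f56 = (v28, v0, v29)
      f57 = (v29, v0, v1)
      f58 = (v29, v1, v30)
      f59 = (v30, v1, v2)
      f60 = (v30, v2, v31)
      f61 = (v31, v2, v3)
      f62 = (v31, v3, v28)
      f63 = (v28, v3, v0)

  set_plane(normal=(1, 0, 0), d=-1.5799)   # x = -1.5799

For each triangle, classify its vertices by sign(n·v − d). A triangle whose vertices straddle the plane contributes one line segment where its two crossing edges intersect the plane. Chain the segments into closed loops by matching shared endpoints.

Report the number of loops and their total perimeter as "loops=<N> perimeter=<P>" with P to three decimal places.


Straddling triangles (18 of 64):
  (v8,v12,v9) [+-+] → (-1.5799, 1.61554, 0)–(-1.5799, 1.60769, 0.00784998)  len=0.0111
  (v9,v12,v13) [+-+] → (-1.5799, 1.60769, 0.00784998)–(-1.5799, 1.5799, 0.0356436)  len=0.0393
  (v8,v15,v12) [++-] → (-1.5799, 1.5799, -0.0356436)–(-1.5799, 1.61554, 0)  len=0.0504
  (v12,v16,v13) [--+] → (-1.5799, 0.848124, 0.338816)–(-1.5799, 1.5799, 0.0356436)  len=0.7921
  (v13,v16,v17) [+--] → (-1.5799, 0.848124, 0.338816)–(-1.5799, 0.458968, 0.5)  len=0.4212
  (v13,v17,v14) [+-+] → (-1.5799, 0.458968, 0.5)–(-1.5799, 0.195768, 0.390998)  len=0.2849
  (v14,v17,v18) [+-+] → (-1.5799, 0.195768, 0.390998)–(-1.5799, 0, 0.3099)  len=0.2119
  (v15,v18,v19) [++-] → (-1.5799, 0, -0.3099)–(-1.5799, 0.458968, -0.5)  len=0.4968
  (v15,v19,v12) [+--] → (-1.5799, 0.458968, -0.5)–(-1.5799, 1.5799, -0.0356436)  len=1.2133
  (v17,v20,v21) [--+] → (-1.5799, -1.5799, 0.0356436)–(-1.5799, -0.458968, 0.5)  len=1.2133
  (v17,v21,v18) [-++] → (-1.5799, -0.458968, 0.5)–(-1.5799, 0, 0.3099)  len=0.4968
  (v18,v22,v19) [++-] → (-1.5799, -0.195768, -0.390998)–(-1.5799, 0, -0.3099)  len=0.2119
  (v19,v22,v23) [-++] → (-1.5799, -0.195768, -0.390998)–(-1.5799, -0.458968, -0.5)  len=0.2849
  (v19,v23,v16) [-+-] → (-1.5799, -0.458968, -0.5)–(-1.5799, -0.848124, -0.338816)  len=0.4212
  (v16,v23,v20) [-+-] → (-1.5799, -0.848124, -0.338816)–(-1.5799, -1.5799, -0.0356436)  len=0.7921
  (v20,v24,v21) [-++] → (-1.5799, -1.61554, 0)–(-1.5799, -1.5799, 0.0356436)  len=0.0504
  (v23,v27,v20) [++-] → (-1.5799, -1.60769, -0.00784998)–(-1.5799, -1.5799, -0.0356436)  len=0.0393
  (v20,v27,v24) [-++] → (-1.5799, -1.60769, -0.00784998)–(-1.5799, -1.61554, 0)  len=0.0111

Chained into 1 loop(s):
  loop 1: 18 segments, perimeter = 7.0420
Total perimeter = 7.042

loops=1 perimeter=7.042


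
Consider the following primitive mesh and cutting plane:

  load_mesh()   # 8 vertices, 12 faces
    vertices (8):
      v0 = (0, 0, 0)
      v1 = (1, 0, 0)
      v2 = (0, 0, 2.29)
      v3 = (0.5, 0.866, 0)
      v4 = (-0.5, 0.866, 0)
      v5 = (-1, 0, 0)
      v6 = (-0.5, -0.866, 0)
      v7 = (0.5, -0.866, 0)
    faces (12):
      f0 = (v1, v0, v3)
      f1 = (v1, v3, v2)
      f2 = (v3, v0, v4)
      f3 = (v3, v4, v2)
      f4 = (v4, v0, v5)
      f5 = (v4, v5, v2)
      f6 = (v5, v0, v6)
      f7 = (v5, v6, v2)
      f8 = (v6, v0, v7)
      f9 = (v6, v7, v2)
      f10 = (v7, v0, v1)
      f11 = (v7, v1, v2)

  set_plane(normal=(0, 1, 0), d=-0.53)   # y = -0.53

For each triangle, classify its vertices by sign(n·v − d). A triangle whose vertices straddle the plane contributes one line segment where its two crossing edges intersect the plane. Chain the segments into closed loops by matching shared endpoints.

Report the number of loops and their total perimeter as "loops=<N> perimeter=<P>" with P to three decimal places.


Straddling triangles (6 of 12):
  (v5,v0,v6) [++-] → (-0.306005, -0.53, 0)–(-0.693995, -0.53, 0)  len=0.3880
  (v5,v6,v2) [+-+] → (-0.693995, -0.53, 0)–(-0.306005, -0.53, 0.888499)  len=0.9695
  (v6,v0,v7) [-+-] → (-0.306005, -0.53, 0)–(0.306005, -0.53, 0)  len=0.6120
  (v6,v7,v2) [--+] → (0.306005, -0.53, 0.888499)–(-0.306005, -0.53, 0.888499)  len=0.6120
  (v7,v0,v1) [-++] → (0.306005, -0.53, 0)–(0.693995, -0.53, 0)  len=0.3880
  (v7,v1,v2) [-++] → (0.693995, -0.53, 0)–(0.306005, -0.53, 0.888499)  len=0.9695

Chained into 1 loop(s):
  loop 1: 6 segments, perimeter = 3.9390
Total perimeter = 3.939

loops=1 perimeter=3.939


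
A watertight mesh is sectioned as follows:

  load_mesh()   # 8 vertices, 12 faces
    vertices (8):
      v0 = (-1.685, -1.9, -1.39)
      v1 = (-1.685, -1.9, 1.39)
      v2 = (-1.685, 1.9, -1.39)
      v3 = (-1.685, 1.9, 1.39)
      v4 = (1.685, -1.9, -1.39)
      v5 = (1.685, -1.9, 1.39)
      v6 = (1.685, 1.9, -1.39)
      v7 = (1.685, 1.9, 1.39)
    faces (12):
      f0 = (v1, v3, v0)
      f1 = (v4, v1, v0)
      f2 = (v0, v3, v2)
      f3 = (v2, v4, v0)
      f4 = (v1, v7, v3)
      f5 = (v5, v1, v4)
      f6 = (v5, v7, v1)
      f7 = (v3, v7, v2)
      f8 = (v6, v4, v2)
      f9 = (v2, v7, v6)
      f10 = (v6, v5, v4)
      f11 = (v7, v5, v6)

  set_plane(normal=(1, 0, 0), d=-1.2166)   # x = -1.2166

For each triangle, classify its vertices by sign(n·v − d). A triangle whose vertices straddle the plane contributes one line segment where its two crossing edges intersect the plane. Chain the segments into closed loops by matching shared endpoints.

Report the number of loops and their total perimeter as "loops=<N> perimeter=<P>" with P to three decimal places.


loops=1 perimeter=13.160

Straddling triangles (8 of 12):
  (v4,v1,v0) [+--] → (-1.2166, -1.9, 1.0036)–(-1.2166, -1.9, -1.39)  len=2.3936
  (v2,v4,v0) [-+-] → (-1.2166, 1.37183, -1.39)–(-1.2166, -1.9, -1.39)  len=3.2718
  (v1,v7,v3) [-+-] → (-1.2166, -1.37183, 1.39)–(-1.2166, 1.9, 1.39)  len=3.2718
  (v5,v1,v4) [+-+] → (-1.2166, -1.9, 1.39)–(-1.2166, -1.9, 1.0036)  len=0.3864
  (v5,v7,v1) [++-] → (-1.2166, -1.37183, 1.39)–(-1.2166, -1.9, 1.39)  len=0.5282
  (v3,v7,v2) [-+-] → (-1.2166, 1.9, 1.39)–(-1.2166, 1.9, -1.0036)  len=2.3936
  (v6,v4,v2) [++-] → (-1.2166, 1.37183, -1.39)–(-1.2166, 1.9, -1.39)  len=0.5282
  (v2,v7,v6) [-++] → (-1.2166, 1.9, -1.0036)–(-1.2166, 1.9, -1.39)  len=0.3864

Chained into 1 loop(s):
  loop 1: 8 segments, perimeter = 13.1600
Total perimeter = 13.160


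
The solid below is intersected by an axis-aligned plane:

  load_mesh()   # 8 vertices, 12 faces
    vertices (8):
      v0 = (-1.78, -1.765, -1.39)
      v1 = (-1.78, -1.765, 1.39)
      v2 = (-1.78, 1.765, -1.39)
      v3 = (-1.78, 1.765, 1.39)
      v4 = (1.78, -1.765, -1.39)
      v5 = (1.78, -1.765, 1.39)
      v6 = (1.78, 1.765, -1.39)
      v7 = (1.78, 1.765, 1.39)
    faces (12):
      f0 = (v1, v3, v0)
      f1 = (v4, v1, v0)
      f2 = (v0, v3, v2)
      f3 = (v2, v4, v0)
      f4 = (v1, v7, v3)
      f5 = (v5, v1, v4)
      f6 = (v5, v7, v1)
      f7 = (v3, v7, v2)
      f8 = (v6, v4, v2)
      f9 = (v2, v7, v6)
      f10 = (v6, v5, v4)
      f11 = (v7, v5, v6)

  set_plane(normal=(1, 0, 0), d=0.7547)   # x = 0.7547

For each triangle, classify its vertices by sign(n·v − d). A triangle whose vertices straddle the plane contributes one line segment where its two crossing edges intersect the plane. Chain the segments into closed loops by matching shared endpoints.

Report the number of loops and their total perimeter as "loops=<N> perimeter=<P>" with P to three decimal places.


Straddling triangles (8 of 12):
  (v4,v1,v0) [+--] → (0.7547, -1.765, -0.589344)–(0.7547, -1.765, -1.39)  len=0.8007
  (v2,v4,v0) [-+-] → (0.7547, -0.74834, -1.39)–(0.7547, -1.765, -1.39)  len=1.0167
  (v1,v7,v3) [-+-] → (0.7547, 0.74834, 1.39)–(0.7547, 1.765, 1.39)  len=1.0167
  (v5,v1,v4) [+-+] → (0.7547, -1.765, 1.39)–(0.7547, -1.765, -0.589344)  len=1.9793
  (v5,v7,v1) [++-] → (0.7547, 0.74834, 1.39)–(0.7547, -1.765, 1.39)  len=2.5133
  (v3,v7,v2) [-+-] → (0.7547, 1.765, 1.39)–(0.7547, 1.765, 0.589344)  len=0.8007
  (v6,v4,v2) [++-] → (0.7547, -0.74834, -1.39)–(0.7547, 1.765, -1.39)  len=2.5133
  (v2,v7,v6) [-++] → (0.7547, 1.765, 0.589344)–(0.7547, 1.765, -1.39)  len=1.9793

Chained into 1 loop(s):
  loop 1: 8 segments, perimeter = 12.6200
Total perimeter = 12.620

loops=1 perimeter=12.620


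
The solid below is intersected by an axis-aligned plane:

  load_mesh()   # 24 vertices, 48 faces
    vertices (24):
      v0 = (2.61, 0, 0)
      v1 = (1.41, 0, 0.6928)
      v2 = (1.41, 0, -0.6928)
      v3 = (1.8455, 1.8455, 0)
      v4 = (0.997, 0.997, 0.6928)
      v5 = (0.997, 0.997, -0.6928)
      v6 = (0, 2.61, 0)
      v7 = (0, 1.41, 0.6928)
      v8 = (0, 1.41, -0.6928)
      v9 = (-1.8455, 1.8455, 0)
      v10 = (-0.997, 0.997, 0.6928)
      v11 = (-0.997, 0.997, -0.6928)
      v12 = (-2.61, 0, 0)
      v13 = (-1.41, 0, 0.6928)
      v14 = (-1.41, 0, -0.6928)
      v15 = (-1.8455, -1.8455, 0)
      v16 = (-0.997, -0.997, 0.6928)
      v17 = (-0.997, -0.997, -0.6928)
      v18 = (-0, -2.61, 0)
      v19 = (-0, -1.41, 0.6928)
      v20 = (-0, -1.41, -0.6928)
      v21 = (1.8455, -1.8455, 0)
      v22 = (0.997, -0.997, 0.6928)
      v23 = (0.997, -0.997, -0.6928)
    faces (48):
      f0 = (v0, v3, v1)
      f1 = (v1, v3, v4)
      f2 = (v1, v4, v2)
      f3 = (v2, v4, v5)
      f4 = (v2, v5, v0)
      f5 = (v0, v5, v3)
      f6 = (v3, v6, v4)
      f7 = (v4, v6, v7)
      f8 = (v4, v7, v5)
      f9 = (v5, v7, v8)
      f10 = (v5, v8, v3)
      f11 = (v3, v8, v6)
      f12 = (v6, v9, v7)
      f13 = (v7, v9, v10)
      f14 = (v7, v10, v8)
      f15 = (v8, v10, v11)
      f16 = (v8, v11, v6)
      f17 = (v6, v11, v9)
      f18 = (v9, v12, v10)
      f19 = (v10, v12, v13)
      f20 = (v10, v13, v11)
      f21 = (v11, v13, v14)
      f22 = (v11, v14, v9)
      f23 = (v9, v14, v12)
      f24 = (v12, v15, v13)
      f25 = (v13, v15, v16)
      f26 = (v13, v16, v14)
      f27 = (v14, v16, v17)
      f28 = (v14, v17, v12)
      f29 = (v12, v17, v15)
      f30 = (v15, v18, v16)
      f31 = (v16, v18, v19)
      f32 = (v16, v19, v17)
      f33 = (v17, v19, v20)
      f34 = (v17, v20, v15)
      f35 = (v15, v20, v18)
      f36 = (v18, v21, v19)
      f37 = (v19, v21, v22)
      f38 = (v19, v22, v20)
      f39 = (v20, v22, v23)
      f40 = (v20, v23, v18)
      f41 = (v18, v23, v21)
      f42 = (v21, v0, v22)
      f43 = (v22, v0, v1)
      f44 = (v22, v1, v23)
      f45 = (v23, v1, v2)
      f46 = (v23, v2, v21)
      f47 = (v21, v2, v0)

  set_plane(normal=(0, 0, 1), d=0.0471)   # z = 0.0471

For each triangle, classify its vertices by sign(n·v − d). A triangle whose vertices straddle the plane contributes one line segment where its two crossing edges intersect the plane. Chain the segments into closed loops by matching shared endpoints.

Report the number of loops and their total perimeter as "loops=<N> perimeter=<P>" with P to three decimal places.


Straddling triangles (32 of 48):
  (v0,v3,v1) [--+] → (1.81589, 1.72003, 0.0471)–(2.52842, 0, 0.0471)  len=1.8618
  (v1,v3,v4) [+-+] → (1.81589, 1.72003, 0.0471)–(1.78781, 1.78781, 0.0471)  len=0.0734
  (v1,v4,v2) [++-] → (1.18946, 0.532391, 0.0471)–(1.41, 0, 0.0471)  len=0.5763
  (v2,v4,v5) [-+-] → (1.18946, 0.532391, 0.0471)–(0.997, 0.997, 0.0471)  len=0.5029
  (v3,v6,v4) [--+] → (0.067781, 2.50034, 0.0471)–(1.78781, 1.78781, 0.0471)  len=1.8618
  (v4,v6,v7) [+-+] → (0.067781, 2.50034, 0.0471)–(0, 2.52842, 0.0471)  len=0.0734
  (v4,v7,v5) [++-] → (0.464609, 1.21754, 0.0471)–(0.997, 0.997, 0.0471)  len=0.5763
  (v5,v7,v8) [-+-] → (0.464609, 1.21754, 0.0471)–(0, 1.41, 0.0471)  len=0.5029
  (v6,v9,v7) [--+] → (-1.72003, 1.81589, 0.0471)–(0, 2.52842, 0.0471)  len=1.8618
  (v7,v9,v10) [+-+] → (-1.72003, 1.81589, 0.0471)–(-1.78781, 1.78781, 0.0471)  len=0.0734
  (v7,v10,v8) [++-] → (-0.532391, 1.18946, 0.0471)–(0, 1.41, 0.0471)  len=0.5763
  (v8,v10,v11) [-+-] → (-0.532391, 1.18946, 0.0471)–(-0.997, 0.997, 0.0471)  len=0.5029
  (v9,v12,v10) [--+] → (-2.50034, 0.067781, 0.0471)–(-1.78781, 1.78781, 0.0471)  len=1.8618
  (v10,v12,v13) [+-+] → (-2.50034, 0.067781, 0.0471)–(-2.52842, 0, 0.0471)  len=0.0734
  (v10,v13,v11) [++-] → (-1.21754, 0.464609, 0.0471)–(-0.997, 0.997, 0.0471)  len=0.5763
  (v11,v13,v14) [-+-] → (-1.21754, 0.464609, 0.0471)–(-1.41, 0, 0.0471)  len=0.5029
  (v12,v15,v13) [--+] → (-1.81589, -1.72003, 0.0471)–(-2.52842, 0, 0.0471)  len=1.8618
  (v13,v15,v16) [+-+] → (-1.81589, -1.72003, 0.0471)–(-1.78781, -1.78781, 0.0471)  len=0.0734
  (v13,v16,v14) [++-] → (-1.18946, -0.532391, 0.0471)–(-1.41, 0, 0.0471)  len=0.5763
  (v14,v16,v17) [-+-] → (-1.18946, -0.532391, 0.0471)–(-0.997, -0.997, 0.0471)  len=0.5029
  (v15,v18,v16) [--+] → (-0.067781, -2.50034, 0.0471)–(-1.78781, -1.78781, 0.0471)  len=1.8618
  (v16,v18,v19) [+-+] → (-0.067781, -2.50034, 0.0471)–(0, -2.52842, 0.0471)  len=0.0734
  (v16,v19,v17) [++-] → (-0.464609, -1.21754, 0.0471)–(-0.997, -0.997, 0.0471)  len=0.5763
  (v17,v19,v20) [-+-] → (-0.464609, -1.21754, 0.0471)–(0, -1.41, 0.0471)  len=0.5029
  (v18,v21,v19) [--+] → (1.72003, -1.81589, 0.0471)–(0, -2.52842, 0.0471)  len=1.8618
  (v19,v21,v22) [+-+] → (1.72003, -1.81589, 0.0471)–(1.78781, -1.78781, 0.0471)  len=0.0734
  (v19,v22,v20) [++-] → (0.532391, -1.18946, 0.0471)–(0, -1.41, 0.0471)  len=0.5763
  (v20,v22,v23) [-+-] → (0.532391, -1.18946, 0.0471)–(0.997, -0.997, 0.0471)  len=0.5029
  (v21,v0,v22) [--+] → (2.50034, -0.067781, 0.0471)–(1.78781, -1.78781, 0.0471)  len=1.8618
  (v22,v0,v1) [+-+] → (2.50034, -0.067781, 0.0471)–(2.52842, 0, 0.0471)  len=0.0734
  (v22,v1,v23) [++-] → (1.21754, -0.464609, 0.0471)–(0.997, -0.997, 0.0471)  len=0.5763
  (v23,v1,v2) [-+-] → (1.21754, -0.464609, 0.0471)–(1.41, 0, 0.0471)  len=0.5029

Chained into 2 loop(s):
  loop 1: 16 segments, perimeter = 15.4811
  loop 2: 16 segments, perimeter = 8.6332
Total perimeter = 24.114

loops=2 perimeter=24.114


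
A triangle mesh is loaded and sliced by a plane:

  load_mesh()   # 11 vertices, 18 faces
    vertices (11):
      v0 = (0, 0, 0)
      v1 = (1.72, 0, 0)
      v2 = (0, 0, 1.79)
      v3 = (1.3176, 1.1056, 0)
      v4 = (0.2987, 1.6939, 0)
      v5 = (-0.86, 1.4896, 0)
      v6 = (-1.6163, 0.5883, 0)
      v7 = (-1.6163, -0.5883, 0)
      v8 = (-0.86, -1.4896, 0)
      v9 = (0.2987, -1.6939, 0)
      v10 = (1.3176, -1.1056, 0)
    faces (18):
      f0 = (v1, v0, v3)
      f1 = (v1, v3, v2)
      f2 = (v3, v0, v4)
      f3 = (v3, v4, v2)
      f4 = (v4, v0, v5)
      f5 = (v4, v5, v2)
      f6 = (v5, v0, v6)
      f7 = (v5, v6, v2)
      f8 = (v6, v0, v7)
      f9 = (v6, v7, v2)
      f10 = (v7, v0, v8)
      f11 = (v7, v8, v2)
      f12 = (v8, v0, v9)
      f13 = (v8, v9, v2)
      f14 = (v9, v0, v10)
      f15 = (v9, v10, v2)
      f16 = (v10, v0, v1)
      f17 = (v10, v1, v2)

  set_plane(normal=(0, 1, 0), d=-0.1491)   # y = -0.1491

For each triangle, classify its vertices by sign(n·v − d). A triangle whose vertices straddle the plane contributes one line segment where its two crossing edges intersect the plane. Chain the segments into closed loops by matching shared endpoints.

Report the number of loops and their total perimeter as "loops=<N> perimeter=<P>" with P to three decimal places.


Straddling triangles (10 of 18):
  (v6,v0,v7) [++-] → (-0.409639, -0.1491, 0)–(-1.6163, -0.1491, 0)  len=1.2067
  (v6,v7,v2) [+-+] → (-1.6163, -0.1491, 0)–(-0.409639, -0.1491, 1.33634)  len=1.8005
  (v7,v0,v8) [-+-] → (-0.409639, -0.1491, 0)–(-0.0860808, -0.1491, 0)  len=0.3236
  (v7,v8,v2) [--+] → (-0.0860808, -0.1491, 1.61083)–(-0.409639, -0.1491, 1.33634)  len=0.4243
  (v8,v0,v9) [-+-] → (-0.0860808, -0.1491, 0)–(0.0262921, -0.1491, 0)  len=0.1124
  (v8,v9,v2) [--+] → (0.0262921, -0.1491, 1.63244)–(-0.0860808, -0.1491, 1.61083)  len=0.1144
  (v9,v0,v10) [-+-] → (0.0262921, -0.1491, 0)–(0.17769, -0.1491, 0)  len=0.1514
  (v9,v10,v2) [--+] → (0.17769, -0.1491, 1.5486)–(0.0262921, -0.1491, 1.63244)  len=0.1731
  (v10,v0,v1) [-++] → (0.17769, -0.1491, 0)–(1.66573, -0.1491, 0)  len=1.4880
  (v10,v1,v2) [-++] → (1.66573, -0.1491, 0)–(0.17769, -0.1491, 1.5486)  len=2.1477

Chained into 1 loop(s):
  loop 1: 10 segments, perimeter = 7.9420
Total perimeter = 7.942

loops=1 perimeter=7.942
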